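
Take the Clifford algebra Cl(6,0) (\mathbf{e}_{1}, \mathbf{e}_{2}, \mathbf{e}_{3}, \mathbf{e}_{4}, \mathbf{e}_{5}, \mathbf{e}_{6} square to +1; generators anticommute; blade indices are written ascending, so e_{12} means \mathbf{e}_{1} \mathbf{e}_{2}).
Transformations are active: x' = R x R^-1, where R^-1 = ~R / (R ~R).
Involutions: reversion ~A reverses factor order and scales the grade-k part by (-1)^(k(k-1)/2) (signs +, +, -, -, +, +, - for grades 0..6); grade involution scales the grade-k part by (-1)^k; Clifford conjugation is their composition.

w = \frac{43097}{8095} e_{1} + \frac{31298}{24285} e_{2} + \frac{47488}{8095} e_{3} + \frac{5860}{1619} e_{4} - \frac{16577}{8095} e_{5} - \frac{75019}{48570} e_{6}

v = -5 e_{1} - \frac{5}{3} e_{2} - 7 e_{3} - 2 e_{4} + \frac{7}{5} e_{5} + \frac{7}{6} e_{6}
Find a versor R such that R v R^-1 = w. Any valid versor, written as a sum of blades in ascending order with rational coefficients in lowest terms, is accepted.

Equal squares first: v^2 = w^2 = \frac{75689}{900}. Then v + w = \frac{2622}{8095} e_{1} - \frac{3059}{8095} e_{2} - \frac{9177}{8095} e_{3} + \frac{2622}{1619} e_{4} - \frac{5244}{8095} e_{5} - \frac{3059}{8095} e_{6} is a versor taking v to w, provided it is invertible.
Answer: \frac{2622}{8095} e_{1} - \frac{3059}{8095} e_{2} - \frac{9177}{8095} e_{3} + \frac{2622}{1619} e_{4} - \frac{5244}{8095} e_{5} - \frac{3059}{8095} e_{6}


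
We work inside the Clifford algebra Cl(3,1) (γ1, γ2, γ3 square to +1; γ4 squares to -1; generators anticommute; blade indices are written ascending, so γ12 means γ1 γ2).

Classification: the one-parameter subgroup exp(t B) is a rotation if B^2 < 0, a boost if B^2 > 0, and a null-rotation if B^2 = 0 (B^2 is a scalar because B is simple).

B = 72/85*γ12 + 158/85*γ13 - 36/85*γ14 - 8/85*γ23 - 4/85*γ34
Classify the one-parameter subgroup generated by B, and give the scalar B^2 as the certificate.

B^2 term by term: the squares give (72/85)^2*(γ12)^2 + (158/85)^2*(γ13)^2 + (-36/85)^2*(γ14)^2 + (-8/85)^2*(γ23)^2 + (-4/85)^2*(γ34)^2 = 5184/7225*(-1) + 24964/7225*(-1) + 1296/7225*(+1) + 64/7225*(-1) + 16/7225*(+1) = -4 (each basis 2-blade squares to minus the product of its generators' squares); cross terms between blades sharing an index anticommute and cancel; the commuting (index-disjoint) pairs give grade-4 terms 2*c*c'*(blade product), which cancel blade by blade — γ1234: -576/7225 + 576/7225 = 0 — confirming B is simple. So B^2 = -4.
Answer: rotation, certificate B^2 = -4. The class reads off the invariant scalar -4 directly.


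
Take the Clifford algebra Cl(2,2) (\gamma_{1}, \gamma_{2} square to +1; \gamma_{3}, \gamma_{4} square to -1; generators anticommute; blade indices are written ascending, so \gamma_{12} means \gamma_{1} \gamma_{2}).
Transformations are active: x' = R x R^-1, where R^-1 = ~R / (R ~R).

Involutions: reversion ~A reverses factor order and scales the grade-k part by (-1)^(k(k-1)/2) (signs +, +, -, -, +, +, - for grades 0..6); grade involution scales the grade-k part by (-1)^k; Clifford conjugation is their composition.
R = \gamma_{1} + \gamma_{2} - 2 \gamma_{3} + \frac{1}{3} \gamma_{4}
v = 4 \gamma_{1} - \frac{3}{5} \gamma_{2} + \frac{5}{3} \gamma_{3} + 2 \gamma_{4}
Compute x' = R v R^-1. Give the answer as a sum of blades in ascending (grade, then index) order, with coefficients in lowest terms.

~R = \gamma_{1} + \gamma_{2} - 2 \gamma_{3} + \frac{1}{3} \gamma_{4}, and R ~R = -\frac{19}{9}, so R^-1 = ~R / (-\frac{19}{9}).
R v = \frac{91}{15} - \frac{23}{5} \gamma_{12} + \frac{29}{3} \gamma_{13} + \frac{2}{3} \gamma_{14} + \frac{7}{15} \gamma_{23} + \frac{11}{5} \gamma_{24} - \frac{41}{9} \gamma_{34}
Answer: -\frac{926}{95} \gamma_{1} - \frac{489}{95} \gamma_{2} + \frac{2801}{285} \gamma_{3} - \frac{372}{95} \gamma_{4}


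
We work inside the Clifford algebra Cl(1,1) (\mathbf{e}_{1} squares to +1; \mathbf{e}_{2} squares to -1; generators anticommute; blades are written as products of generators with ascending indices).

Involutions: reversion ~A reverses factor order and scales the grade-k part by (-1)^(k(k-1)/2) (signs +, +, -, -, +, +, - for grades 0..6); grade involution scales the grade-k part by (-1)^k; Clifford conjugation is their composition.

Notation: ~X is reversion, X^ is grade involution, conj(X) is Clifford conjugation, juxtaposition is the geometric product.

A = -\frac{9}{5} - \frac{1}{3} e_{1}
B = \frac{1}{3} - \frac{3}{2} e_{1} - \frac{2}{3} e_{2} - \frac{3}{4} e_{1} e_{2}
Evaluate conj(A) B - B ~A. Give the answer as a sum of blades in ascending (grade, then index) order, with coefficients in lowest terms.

first term: -\frac{11}{10} + \frac{253}{90} e_{1} + \frac{19}{20} e_{2} + \frac{203}{180} e_{1} e_{2}
second term: -\frac{1}{10} + \frac{233}{90} e_{1} + \frac{19}{20} e_{2} + \frac{203}{180} e_{1} e_{2}
Answer: -1 + \frac{2}{9} e_{1}


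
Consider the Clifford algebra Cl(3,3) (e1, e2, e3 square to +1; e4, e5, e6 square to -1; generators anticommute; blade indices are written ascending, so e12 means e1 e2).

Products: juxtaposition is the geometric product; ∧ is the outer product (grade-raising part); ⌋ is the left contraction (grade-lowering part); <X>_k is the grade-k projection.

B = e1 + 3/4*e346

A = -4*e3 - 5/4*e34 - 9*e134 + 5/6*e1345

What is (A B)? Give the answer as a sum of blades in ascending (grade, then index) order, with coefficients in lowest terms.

step 1: -15/16*e6 + 4*e13 - 27/4*e16 - 9*e34 - 3*e46 - 5/4*e134 + 5/8*e156 - 5/6*e345
Answer: -15/16*e6 + 4*e13 - 27/4*e16 - 9*e34 - 3*e46 - 5/4*e134 + 5/8*e156 - 5/6*e345


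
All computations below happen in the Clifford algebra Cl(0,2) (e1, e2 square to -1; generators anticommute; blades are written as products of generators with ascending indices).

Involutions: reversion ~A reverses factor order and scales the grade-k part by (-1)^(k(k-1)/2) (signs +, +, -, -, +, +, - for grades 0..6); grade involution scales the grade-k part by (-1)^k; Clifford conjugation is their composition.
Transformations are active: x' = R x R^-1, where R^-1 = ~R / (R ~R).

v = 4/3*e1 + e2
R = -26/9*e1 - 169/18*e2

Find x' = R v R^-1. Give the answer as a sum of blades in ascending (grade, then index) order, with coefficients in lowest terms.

~R = -26/9*e1 - 169/18*e2, and R ~R = -31265/324, so R^-1 = ~R / (-31265/324).
R v = 715/54 + 260/27*e1 e2
Answer: -20/37*e1 + 175/111*e2


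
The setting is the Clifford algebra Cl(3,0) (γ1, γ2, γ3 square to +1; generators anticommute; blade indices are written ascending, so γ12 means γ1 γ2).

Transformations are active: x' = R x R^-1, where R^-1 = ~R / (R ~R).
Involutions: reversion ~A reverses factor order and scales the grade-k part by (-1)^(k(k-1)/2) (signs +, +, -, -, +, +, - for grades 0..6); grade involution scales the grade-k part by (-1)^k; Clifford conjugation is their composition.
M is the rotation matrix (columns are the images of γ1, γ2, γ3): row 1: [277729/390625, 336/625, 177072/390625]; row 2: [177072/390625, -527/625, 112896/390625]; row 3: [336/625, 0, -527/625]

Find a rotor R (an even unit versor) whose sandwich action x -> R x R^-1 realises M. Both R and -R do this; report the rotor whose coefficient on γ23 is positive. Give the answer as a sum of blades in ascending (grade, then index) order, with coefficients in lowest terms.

Method: write R = a + b12*γ12 + b13*γ13 + b23*γ23 with a^2 + b12^2 + b13^2 + b23^2 = 1 (so R^-1 = ~R). Expanding the columns R e_j ~R gives tr M = 4a^2 - 1 and, from the antisymmetric part, M21 - M12 = -4a*b12, M13 - M31 = 4a*b13, M32 - M23 = -4a*b23.
Here tr M = -381021/390625, so a^2 = (1 + tr M)/4 = 2401/390625 and a = ±49/625. Taking a = 49/625: M21 - M12 = -32928/390625, M13 - M31 = -32928/390625, M32 - M23 = -112896/390625, giving b12 = 168/625, b13 = -168/625, b23 = 576/625, i.e. R = 49/625 + 168/625*γ12 - 168/625*γ13 + 576/625*γ23.
Its γ23 coefficient is already positive.
Answer: 49/625 + 168/625*γ12 - 168/625*γ13 + 576/625*γ23. Recall the cover is two-to-one: with M of trace -381021/390625, both preimages act alike, and the stated γ23 sign chooses the sheet.


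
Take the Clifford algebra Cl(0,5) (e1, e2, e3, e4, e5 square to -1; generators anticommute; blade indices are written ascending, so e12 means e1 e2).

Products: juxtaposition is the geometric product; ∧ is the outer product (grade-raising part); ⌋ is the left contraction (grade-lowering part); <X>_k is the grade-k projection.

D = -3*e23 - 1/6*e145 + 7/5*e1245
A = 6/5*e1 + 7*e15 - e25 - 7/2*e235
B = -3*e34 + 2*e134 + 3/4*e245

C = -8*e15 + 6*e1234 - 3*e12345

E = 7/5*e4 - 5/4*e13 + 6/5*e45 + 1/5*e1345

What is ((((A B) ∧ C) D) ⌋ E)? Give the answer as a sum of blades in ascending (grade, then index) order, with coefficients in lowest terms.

step 1: -3/4*e4 + 9/40*e34 - 21/4*e124 - 18/5*e134 - 21/2*e245 + 14*e345 - 61/10*e1245 - 21*e1345 + 3*e2345 - 2*e12345
step 2: -6*e145 - 9/5*e1345
step 3: 1 - 42/5*e2 - 3/10*e3 - 63/25*e23 + 27/5*e1245 + 18*e12345
step 4: 3/8*e1 + 7/5*e4 - 5/4*e13 + 6/5*e45 - 3/50*e145 + 1/5*e1345
Answer: 3/8*e1 + 7/5*e4 - 5/4*e13 + 6/5*e45 - 3/50*e145 + 1/5*e1345


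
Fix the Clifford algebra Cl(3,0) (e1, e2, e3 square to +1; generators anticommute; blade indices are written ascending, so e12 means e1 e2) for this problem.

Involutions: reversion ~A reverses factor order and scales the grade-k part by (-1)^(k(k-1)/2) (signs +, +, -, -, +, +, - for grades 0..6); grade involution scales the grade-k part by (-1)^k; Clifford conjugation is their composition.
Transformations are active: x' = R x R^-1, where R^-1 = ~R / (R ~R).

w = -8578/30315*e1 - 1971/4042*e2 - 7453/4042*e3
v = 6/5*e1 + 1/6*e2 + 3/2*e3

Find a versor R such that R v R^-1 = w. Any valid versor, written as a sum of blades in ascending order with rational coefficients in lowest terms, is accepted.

Reasoning: v^2 = w^2 = 1673/450 since conjugation preserves the quadratic form; R = v + w = 5560/6063*e1 - 1946/6063*e2 - 695/2021*e3 is then valid when invertible, keeping its own part and reversing (v - w)/2.
Answer: 5560/6063*e1 - 1946/6063*e2 - 695/2021*e3


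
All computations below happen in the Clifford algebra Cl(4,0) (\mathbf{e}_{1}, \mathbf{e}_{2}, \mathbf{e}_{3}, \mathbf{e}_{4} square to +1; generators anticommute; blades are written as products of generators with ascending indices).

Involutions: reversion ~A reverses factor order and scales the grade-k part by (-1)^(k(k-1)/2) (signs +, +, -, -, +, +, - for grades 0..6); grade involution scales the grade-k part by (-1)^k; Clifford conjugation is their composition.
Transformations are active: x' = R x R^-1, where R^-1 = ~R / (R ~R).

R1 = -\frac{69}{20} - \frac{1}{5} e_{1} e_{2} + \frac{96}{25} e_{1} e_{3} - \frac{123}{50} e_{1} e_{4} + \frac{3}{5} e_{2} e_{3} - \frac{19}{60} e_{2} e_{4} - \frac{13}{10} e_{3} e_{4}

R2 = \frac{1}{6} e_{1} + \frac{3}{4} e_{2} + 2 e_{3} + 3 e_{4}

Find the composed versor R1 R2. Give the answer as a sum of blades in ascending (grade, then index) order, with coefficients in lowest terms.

Distribute over the terms of R2 (each basis-blade product reordered to ascending indices, repeated generators contracted through their squares):
R1 (\frac{1}{6} e_{1}) = -\frac{23}{40} e_{1} + \frac{1}{30} e_{2} - \frac{16}{25} e_{3} + \frac{41}{100} e_{4} + \frac{1}{10} e_{1} e_{2} e_{3} - \frac{19}{360} e_{1} e_{2} e_{4} - \frac{13}{60} e_{1} e_{3} e_{4}
R1 (\frac{3}{4} e_{2}) = -\frac{3}{20} e_{1} - \frac{207}{80} e_{2} - \frac{9}{20} e_{3} + \frac{19}{80} e_{4} - \frac{72}{25} e_{1} e_{2} e_{3} + \frac{369}{200} e_{1} e_{2} e_{4} - \frac{39}{40} e_{2} e_{3} e_{4}
R1 (2 e_{3}) = \frac{192}{25} e_{1} + \frac{6}{5} e_{2} - \frac{69}{10} e_{3} + \frac{13}{5} e_{4} - \frac{2}{5} e_{1} e_{2} e_{3} + \frac{123}{25} e_{1} e_{3} e_{4} + \frac{19}{30} e_{2} e_{3} e_{4}
R1 (3 e_{4}) = -\frac{369}{50} e_{1} - \frac{19}{20} e_{2} - \frac{39}{10} e_{3} - \frac{207}{20} e_{4} - \frac{3}{5} e_{1} e_{2} e_{4} + \frac{288}{25} e_{1} e_{3} e_{4} + \frac{9}{5} e_{2} e_{3} e_{4}
Summing the partial products and collecting blades:
Answer: -\frac{17}{40} e_{1} - \frac{553}{240} e_{2} - \frac{1189}{100} e_{3} - \frac{2841}{400} e_{4} - \frac{159}{50} e_{1} e_{2} e_{3} + \frac{1073}{900} e_{1} e_{2} e_{4} + \frac{4867}{300} e_{1} e_{3} e_{4} + \frac{35}{24} e_{2} e_{3} e_{4}


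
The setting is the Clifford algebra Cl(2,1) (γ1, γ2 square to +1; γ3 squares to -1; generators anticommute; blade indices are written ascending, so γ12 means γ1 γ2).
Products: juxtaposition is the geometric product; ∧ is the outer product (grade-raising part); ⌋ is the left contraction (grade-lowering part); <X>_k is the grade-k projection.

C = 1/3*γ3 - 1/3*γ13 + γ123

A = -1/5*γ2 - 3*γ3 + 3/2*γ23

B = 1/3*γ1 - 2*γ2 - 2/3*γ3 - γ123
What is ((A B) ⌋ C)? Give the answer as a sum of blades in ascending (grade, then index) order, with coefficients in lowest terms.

step 1: -8/5 - 3/2*γ1 + γ2 + 3*γ3 - 44/15*γ12 + 4/5*γ13 - 88/15*γ23 + 1/2*γ123
step 2: -23/30 - 103/15*γ1 - 4/5*γ2 + 29/10*γ3 - 3*γ12 - 7/15*γ13 - 3/2*γ23 - 8/5*γ123
Answer: -23/30 - 103/15*γ1 - 4/5*γ2 + 29/10*γ3 - 3*γ12 - 7/15*γ13 - 3/2*γ23 - 8/5*γ123


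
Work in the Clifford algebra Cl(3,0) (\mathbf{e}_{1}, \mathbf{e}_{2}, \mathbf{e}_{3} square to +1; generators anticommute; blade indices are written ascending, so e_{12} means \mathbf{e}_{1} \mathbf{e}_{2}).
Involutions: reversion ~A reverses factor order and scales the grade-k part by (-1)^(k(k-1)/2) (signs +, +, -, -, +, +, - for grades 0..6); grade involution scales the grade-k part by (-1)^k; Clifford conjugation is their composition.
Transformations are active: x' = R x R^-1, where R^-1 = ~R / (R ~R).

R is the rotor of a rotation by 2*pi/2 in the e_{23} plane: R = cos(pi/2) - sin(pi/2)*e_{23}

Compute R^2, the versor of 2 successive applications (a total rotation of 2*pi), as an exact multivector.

Half-angle bookkeeping: 2 applications in e_{23} add up to rotor phase 2*pi/2 = \pi, so R^2 = cos(\pi) - sin(\pi)*e_{23}.
cos(\pi) = -1 and sin(\pi) = 0, so R^2 = -1. The total rotation 2*pi is 1 full turn, so every vector returns to itself, yet the rotor is -1, on the OTHER sheet of the double cover (an odd number of 2*pi turns).
Answer: -1


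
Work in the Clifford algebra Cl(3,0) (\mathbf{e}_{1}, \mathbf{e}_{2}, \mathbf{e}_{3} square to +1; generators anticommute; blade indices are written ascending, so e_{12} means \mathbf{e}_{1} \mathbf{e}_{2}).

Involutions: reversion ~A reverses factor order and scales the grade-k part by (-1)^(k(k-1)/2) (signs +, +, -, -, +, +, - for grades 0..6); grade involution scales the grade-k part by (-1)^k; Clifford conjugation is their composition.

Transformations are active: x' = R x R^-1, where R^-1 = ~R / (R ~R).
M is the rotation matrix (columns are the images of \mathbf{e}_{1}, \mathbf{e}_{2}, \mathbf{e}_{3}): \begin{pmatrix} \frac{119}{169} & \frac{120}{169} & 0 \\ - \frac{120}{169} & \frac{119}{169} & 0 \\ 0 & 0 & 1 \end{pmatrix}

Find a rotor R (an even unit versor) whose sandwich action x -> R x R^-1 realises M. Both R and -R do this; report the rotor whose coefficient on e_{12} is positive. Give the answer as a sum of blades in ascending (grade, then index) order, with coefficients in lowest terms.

Method: write R = a + b12*e_{12} + b13*e_{13} + b23*e_{23} with a^2 + b12^2 + b13^2 + b23^2 = 1 (so R^-1 = ~R). Expanding the columns R e_j ~R gives tr M = 4a^2 - 1 and, from the antisymmetric part, M21 - M12 = -4a*b12, M13 - M31 = 4a*b13, M32 - M23 = -4a*b23.
Here tr M = \frac{407}{169}, so a^2 = (1 + tr M)/4 = \frac{144}{169} and a = ±\frac{12}{13}. Taking a = \frac{12}{13}: M21 - M12 = -\frac{240}{169}, M13 - M31 = 0, M32 - M23 = 0, giving b12 = \frac{5}{13}, b13 = 0, b23 = 0, i.e. R = \frac{12}{13} + \frac{5}{13} e_{12}.
Its e_{12} coefficient is already positive.
Answer: \frac{12}{13} + \frac{5}{13} e_{12}. Key observation: the double cover Spin(3) -> SO(3) sends R and -R to the same matrix (trace \frac{407}{169} here), so the stated sign of the e_{12} coefficient is what selects one sheet.


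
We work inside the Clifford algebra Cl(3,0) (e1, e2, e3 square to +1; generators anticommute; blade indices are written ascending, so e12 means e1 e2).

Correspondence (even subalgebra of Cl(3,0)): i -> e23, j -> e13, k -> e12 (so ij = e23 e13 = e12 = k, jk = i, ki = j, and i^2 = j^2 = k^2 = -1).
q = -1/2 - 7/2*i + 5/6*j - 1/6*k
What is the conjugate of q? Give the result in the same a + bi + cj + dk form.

In blades: q = -1/2 - 1/6*e12 + 5/6*e13 - 7/2*e23.
Quaternion conjugation is reversion on the even subalgebra: the scalar is fixed and every grade-2 blade flips sign, giving -1/2 + 1/6*e12 - 5/6*e13 + 7/2*e23; translating back:
Answer: -1/2 + 7/2*i - 5/6*j + 1/6*k


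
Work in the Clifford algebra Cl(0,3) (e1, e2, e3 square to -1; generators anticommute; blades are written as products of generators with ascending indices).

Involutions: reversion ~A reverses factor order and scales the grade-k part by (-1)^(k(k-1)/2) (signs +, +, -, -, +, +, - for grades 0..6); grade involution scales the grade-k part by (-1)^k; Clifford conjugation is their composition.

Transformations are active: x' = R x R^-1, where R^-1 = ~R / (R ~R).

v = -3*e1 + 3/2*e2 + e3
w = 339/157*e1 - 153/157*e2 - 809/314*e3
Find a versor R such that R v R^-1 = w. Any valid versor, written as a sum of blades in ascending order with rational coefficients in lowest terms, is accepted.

Since q(v) = q(w) = -49/4, the sum R = v + w = -132/157*e1 + 165/314*e2 - 495/314*e3 does the job whenever invertible.
Answer: -132/157*e1 + 165/314*e2 - 495/314*e3


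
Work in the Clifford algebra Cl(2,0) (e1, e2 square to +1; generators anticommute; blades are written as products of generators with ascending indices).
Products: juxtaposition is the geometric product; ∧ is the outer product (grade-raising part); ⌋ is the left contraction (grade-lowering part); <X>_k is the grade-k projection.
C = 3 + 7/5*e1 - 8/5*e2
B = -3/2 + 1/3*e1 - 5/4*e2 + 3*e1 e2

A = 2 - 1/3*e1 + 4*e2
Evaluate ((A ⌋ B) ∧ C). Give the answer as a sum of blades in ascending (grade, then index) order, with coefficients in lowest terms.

step 1: -73/9 - 34/3*e1 - 7/2*e2 + 6*e1 e2
step 2: -73/3 - 2041/45*e1 + 223/90*e2 + 1231/30*e1 e2
Answer: -73/3 - 2041/45*e1 + 223/90*e2 + 1231/30*e1 e2


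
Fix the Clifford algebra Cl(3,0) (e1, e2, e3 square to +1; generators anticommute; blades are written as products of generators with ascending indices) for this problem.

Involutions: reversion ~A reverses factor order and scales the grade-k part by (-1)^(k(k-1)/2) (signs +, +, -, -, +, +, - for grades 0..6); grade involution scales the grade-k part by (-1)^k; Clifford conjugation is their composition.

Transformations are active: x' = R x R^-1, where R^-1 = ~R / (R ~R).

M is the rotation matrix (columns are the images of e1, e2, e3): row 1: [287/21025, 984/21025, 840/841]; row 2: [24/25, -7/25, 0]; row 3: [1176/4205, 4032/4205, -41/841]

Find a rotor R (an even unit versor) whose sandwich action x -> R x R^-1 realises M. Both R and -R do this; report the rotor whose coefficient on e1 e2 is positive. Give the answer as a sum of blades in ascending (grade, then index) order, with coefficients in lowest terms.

Method: write R = a + b12*e1 e2 + b13*e1 e3 + b23*e2 e3 with a^2 + b12^2 + b13^2 + b23^2 = 1 (so R^-1 = ~R). Expanding the columns R e_j ~R gives tr M = 4a^2 - 1 and, from the antisymmetric part, M21 - M12 = -4a*b12, M13 - M31 = 4a*b13, M32 - M23 = -4a*b23.
Here tr M = -265/841, so a^2 = (1 + tr M)/4 = 144/841 and a = ±12/29. Taking a = 12/29: M21 - M12 = 768/841, M13 - M31 = 3024/4205, M32 - M23 = 4032/4205, giving b12 = -16/29, b13 = 63/145, b23 = -84/145, i.e. R = 12/29 - 16/29*e1 e2 + 63/145*e1 e3 - 84/145*e2 e3.
Its e1 e2 coefficient is negative, so report the other preimage -R.
Answer: -12/29 + 16/29*e1 e2 - 63/145*e1 e3 + 84/145*e2 e3. Note: both R and -R realise this M (trace -265/841); the covering map identifies them, and the e1 e2-coefficient sign is the tie-breaker.


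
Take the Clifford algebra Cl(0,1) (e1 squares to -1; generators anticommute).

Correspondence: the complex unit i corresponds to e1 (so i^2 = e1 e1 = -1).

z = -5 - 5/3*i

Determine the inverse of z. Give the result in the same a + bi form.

In blades: z = -5 - 5/3*e1.
With qbar = -5 + 5/3*e1 (scalar fixed, mapped units negated), z qbar = 250/9 (the sum of squared coefficients), so z^-1 = qbar / (250/9) = -9/50 + 3/50*e1; translating back:
Answer: -9/50 + 3/50*i


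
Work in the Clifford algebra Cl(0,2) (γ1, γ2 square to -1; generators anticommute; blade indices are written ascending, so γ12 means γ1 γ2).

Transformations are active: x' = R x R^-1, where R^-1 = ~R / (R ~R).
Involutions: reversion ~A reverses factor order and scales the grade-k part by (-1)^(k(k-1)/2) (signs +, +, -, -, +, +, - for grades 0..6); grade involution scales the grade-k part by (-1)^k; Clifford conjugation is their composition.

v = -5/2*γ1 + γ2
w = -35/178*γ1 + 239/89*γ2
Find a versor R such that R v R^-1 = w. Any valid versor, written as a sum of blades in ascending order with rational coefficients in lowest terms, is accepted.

Why this works: both vectors square to -29/4, so q(v) = q(w) and R = v + w = -240/89*γ1 + 328/89*γ2 carries v to w — its own direction survives, the complement (v - w)/2 flips.
Answer: -240/89*γ1 + 328/89*γ2


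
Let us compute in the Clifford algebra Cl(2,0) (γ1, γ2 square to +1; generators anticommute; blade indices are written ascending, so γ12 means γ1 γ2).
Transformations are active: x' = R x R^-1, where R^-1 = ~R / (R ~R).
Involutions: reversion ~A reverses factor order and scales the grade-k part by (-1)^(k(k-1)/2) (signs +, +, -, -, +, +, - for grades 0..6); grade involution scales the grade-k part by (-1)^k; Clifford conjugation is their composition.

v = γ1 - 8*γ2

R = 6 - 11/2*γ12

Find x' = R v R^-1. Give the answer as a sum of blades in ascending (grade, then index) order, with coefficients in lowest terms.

~R = 6 + 11/2*γ12, and R ~R = 265/4, so R^-1 = ~R / (265/4).
R v = 50*γ1 - 85/2*γ2
Answer: 427/53*γ1 + 16/53*γ2


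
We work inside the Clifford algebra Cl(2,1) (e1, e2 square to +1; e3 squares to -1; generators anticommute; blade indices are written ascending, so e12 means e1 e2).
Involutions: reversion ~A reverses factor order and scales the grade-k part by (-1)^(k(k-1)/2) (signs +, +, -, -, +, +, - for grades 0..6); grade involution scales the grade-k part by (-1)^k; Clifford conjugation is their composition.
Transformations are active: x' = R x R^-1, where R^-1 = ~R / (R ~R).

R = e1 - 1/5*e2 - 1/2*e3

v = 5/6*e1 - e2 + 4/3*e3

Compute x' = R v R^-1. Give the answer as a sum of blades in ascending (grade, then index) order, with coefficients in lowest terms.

~R = e1 - 1/5*e2 - 1/2*e3, and R ~R = 79/100, so R^-1 = ~R / (79/100).
R v = 17/10 - 5/6*e12 + 7/4*e13 - 23/30*e23
Answer: 1645/474*e1 + 11/79*e2 - 826/237*e3


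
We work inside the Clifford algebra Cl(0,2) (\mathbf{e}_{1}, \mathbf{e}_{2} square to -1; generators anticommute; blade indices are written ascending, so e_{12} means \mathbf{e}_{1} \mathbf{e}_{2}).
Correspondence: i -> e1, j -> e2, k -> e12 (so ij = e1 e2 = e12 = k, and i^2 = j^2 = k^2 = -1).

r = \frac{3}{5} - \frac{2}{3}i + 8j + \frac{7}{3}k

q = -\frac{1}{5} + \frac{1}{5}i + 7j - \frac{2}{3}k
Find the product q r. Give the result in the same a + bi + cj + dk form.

In blades: q = -\frac{1}{5} + \frac{1}{5} e_{1} + 7 e_{2} - \frac{2}{3} e_{12}, r = \frac{3}{5} - \frac{2}{3} e_{1} + 8 e_{2} + \frac{7}{3} e_{12}.
Distribute q over r term by term (generator squares from the signature, products reordered to ascending indices): (-\frac{1}{5})*r = -\frac{3}{25} + \frac{2}{15} e_{1} - \frac{8}{5} e_{2} - \frac{7}{15} e_{12}; (\frac{1}{5} e_{1})*r = \frac{2}{15} + \frac{3}{25} e_{1} - \frac{7}{15} e_{2} + \frac{8}{5} e_{12}; (7 e_{2})*r = -56 + \frac{49}{3} e_{1} + \frac{21}{5} e_{2} + \frac{14}{3} e_{12}; (-\frac{2}{3} e_{12})*r = \frac{14}{9} + \frac{16}{3} e_{1} + \frac{4}{9} e_{2} - \frac{2}{5} e_{12}.
Sum: -\frac{12247}{225} + \frac{548}{25} e_{1} + \frac{116}{45} e_{2} + \frac{27}{5} e_{12}; translating back through the correspondence:
Answer: -\frac{12247}{225} + \frac{548}{25}i + \frac{116}{45}j + \frac{27}{5}k


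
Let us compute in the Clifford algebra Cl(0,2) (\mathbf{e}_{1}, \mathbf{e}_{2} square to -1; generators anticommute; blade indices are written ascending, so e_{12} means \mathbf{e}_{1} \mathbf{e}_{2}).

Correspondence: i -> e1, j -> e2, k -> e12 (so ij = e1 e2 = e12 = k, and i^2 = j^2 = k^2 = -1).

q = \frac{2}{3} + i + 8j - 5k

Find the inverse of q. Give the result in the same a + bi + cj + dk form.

In blades: q = \frac{2}{3} + e_{1} + 8 e_{2} - 5 e_{12}.
With qbar = \frac{2}{3} - e_{1} - 8 e_{2} + 5 e_{12} (scalar fixed, mapped units negated), q qbar = \frac{814}{9} (the sum of squared coefficients), so q^-1 = qbar / (\frac{814}{9}) = \frac{3}{407} - \frac{9}{814} e_{1} - \frac{36}{407} e_{2} + \frac{45}{814} e_{12}; translating back:
Answer: \frac{3}{407} - \frac{9}{814}i - \frac{36}{407}j + \frac{45}{814}k


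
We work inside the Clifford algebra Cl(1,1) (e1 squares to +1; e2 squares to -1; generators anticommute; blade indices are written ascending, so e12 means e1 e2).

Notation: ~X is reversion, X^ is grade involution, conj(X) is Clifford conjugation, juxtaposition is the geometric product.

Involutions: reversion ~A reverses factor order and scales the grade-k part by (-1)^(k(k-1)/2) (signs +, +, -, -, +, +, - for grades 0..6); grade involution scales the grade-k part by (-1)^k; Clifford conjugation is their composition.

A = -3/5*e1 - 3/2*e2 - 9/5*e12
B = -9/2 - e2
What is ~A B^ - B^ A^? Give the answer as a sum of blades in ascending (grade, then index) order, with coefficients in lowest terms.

first term: 3/2 + 9/10*e1 + 27/4*e2 - 87/10*e12
second term: -3/2 - 9/2*e1 - 27/4*e2 + 15/2*e12
Answer: 3 + 27/5*e1 + 27/2*e2 - 81/5*e12


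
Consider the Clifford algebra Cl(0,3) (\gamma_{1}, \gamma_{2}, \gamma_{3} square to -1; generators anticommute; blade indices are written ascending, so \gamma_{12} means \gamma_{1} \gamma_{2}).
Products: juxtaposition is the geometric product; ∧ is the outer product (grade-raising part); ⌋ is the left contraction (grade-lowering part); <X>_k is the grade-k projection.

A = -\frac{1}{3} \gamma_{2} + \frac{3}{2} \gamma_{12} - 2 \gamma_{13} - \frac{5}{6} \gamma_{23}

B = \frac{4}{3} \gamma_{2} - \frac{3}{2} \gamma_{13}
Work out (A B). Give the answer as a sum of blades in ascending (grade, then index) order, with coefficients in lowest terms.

step 1: -\frac{23}{9} - 2 \gamma_{1} - \frac{10}{9} \gamma_{3} - \frac{5}{4} \gamma_{12} - \frac{9}{4} \gamma_{23} + \frac{13}{6} \gamma_{123}
Answer: -\frac{23}{9} - 2 \gamma_{1} - \frac{10}{9} \gamma_{3} - \frac{5}{4} \gamma_{12} - \frac{9}{4} \gamma_{23} + \frac{13}{6} \gamma_{123}


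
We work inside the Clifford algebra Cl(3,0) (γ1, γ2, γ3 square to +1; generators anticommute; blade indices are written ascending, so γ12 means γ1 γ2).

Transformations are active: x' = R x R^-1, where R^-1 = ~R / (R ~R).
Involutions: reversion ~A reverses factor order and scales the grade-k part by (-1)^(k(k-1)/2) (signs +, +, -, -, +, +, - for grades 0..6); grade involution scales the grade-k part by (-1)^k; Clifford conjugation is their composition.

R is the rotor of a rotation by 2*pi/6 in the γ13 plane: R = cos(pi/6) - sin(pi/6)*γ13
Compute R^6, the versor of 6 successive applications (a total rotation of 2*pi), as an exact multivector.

Rotor phase runs at HALF the rotation angle; powers of one rotor simply add phase, so after 6 steps in γ13 the phase is 6*pi/6 = pi and R^6 = cos(pi) - sin(pi)*γ13.
cos(pi) = -1 and sin(pi) = 0, so R^6 = -1. The total rotation 2*pi is 1 full turn, so every vector returns to itself, yet the rotor is -1, on the OTHER sheet of the double cover (an odd number of 2*pi turns).
Answer: -1


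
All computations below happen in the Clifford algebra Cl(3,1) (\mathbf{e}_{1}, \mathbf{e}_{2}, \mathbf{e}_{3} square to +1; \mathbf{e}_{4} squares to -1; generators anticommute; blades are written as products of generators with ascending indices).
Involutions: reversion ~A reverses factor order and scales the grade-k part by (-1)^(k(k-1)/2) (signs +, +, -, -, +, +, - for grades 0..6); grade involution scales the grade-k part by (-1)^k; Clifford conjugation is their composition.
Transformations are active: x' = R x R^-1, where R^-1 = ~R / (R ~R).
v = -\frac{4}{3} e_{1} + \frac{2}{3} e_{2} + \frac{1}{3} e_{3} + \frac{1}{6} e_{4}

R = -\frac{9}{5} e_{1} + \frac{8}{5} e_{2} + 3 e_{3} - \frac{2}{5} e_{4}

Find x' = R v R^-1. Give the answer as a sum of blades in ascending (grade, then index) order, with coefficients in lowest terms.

~R = -\frac{9}{5} e_{1} + \frac{8}{5} e_{2} + 3 e_{3} - \frac{2}{5} e_{4}, and R ~R = \frac{366}{25}, so R^-1 = ~R / (\frac{366}{25}).
R v = \frac{68}{15} + \frac{14}{15} e_{1} e_{2} + \frac{17}{5} e_{1} e_{3} - \frac{5}{6} e_{1} e_{4} - \frac{22}{15} e_{2} e_{3} + \frac{8}{15} e_{2} e_{4} + \frac{19}{30} e_{3} e_{4}
Answer: \frac{40}{183} e_{1} + \frac{178}{549} e_{2} + \frac{93}{61} e_{3} - \frac{455}{1098} e_{4}


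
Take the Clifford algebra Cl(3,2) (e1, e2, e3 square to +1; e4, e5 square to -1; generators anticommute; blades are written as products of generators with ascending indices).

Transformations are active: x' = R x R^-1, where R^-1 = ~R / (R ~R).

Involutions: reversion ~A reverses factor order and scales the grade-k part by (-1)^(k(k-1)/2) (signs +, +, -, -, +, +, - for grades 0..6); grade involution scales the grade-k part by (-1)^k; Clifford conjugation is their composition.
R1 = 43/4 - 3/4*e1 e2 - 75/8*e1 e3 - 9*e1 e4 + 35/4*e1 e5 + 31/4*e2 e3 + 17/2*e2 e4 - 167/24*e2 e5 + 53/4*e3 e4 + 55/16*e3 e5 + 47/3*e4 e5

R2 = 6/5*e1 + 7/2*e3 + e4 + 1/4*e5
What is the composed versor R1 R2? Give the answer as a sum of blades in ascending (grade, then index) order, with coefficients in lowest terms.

Distribute over the terms of R2 (each basis-blade product reordered to ascending indices, repeated generators contracted through their squares):
R1 (6/5*e1) = 129/10*e1 + 9/10*e2 + 45/4*e3 + 54/5*e4 - 21/2*e5 + 93/10*e1 e2 e3 + 51/5*e1 e2 e4 - 167/20*e1 e2 e5 + 159/10*e1 e3 e4 + 33/8*e1 e3 e5 + 94/5*e1 e4 e5
R1 (7/2*e3) = -525/16*e1 + 217/8*e2 + 301/8*e3 - 371/8*e4 - 385/32*e5 - 21/8*e1 e2 e3 + 63/2*e1 e3 e4 - 245/8*e1 e3 e5 - 119/4*e2 e3 e4 + 1169/48*e2 e3 e5 + 329/6*e3 e4 e5
R1 (e4) = 9*e1 - 17/2*e2 - 53/4*e3 + 43/4*e4 + 47/3*e5 - 3/4*e1 e2 e4 - 75/8*e1 e3 e4 - 35/4*e1 e4 e5 + 31/4*e2 e3 e4 + 167/24*e2 e4 e5 - 55/16*e3 e4 e5
R1 (1/4*e5) = -35/16*e1 + 167/96*e2 - 55/64*e3 - 47/12*e4 + 43/16*e5 - 3/16*e1 e2 e5 - 75/32*e1 e3 e5 - 9/4*e1 e4 e5 + 31/16*e2 e3 e5 + 17/8*e2 e4 e5 + 53/16*e3 e4 e5
Summing the partial products and collecting blades:
Answer: -131/10*e1 + 10207/480*e2 + 2225/64*e3 - 3449/120*e4 - 401/96*e5 + 267/40*e1 e2 e3 + 189/20*e1 e2 e4 - 683/80*e1 e2 e5 + 1521/40*e1 e3 e4 - 923/32*e1 e3 e5 + 39/5*e1 e4 e5 - 22*e2 e3 e4 + 631/24*e2 e3 e5 + 109/12*e2 e4 e5 + 1313/24*e3 e4 e5


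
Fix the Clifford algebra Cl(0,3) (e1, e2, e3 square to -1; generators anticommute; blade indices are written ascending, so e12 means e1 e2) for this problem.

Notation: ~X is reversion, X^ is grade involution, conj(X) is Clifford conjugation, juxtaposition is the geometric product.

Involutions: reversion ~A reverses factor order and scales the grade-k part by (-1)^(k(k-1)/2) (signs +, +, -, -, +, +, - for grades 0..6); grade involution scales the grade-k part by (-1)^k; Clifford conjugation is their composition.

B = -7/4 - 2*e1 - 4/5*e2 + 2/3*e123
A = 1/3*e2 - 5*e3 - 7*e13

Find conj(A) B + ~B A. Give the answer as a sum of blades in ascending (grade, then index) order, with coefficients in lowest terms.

first term: -4/15 + 21/4*e2 - 91/4*e3 - 4*e12 - 89/36*e13 + 4*e23 + 28/5*e123
second term: 4/15 + 49/12*e2 - 21/4*e3 - 4*e12 + 793/36*e13 + 4*e23 - 28/5*e123
Answer: 28/3*e2 - 28*e3 - 8*e12 + 176/9*e13 + 8*e23


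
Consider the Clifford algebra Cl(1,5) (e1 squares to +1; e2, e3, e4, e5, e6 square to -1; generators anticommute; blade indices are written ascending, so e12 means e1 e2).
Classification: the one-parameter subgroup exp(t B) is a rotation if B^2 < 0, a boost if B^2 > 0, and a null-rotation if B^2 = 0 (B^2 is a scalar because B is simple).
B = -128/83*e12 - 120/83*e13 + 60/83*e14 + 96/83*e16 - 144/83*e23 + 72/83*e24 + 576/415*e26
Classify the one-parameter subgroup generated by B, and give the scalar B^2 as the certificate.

B^2 term by term: the squares give (-128/83)^2*(e12)^2 + (-120/83)^2*(e13)^2 + (60/83)^2*(e14)^2 + (96/83)^2*(e16)^2 + (-144/83)^2*(e23)^2 + (72/83)^2*(e24)^2 + (576/415)^2*(e26)^2 = 16384/6889*(+1) + 14400/6889*(+1) + 3600/6889*(+1) + 9216/6889*(+1) + 20736/6889*(-1) + 5184/6889*(-1) + 331776/172225*(-1) = 16/25 (each basis 2-blade squares to minus the product of its generators' squares); cross terms between blades sharing an index anticommute and cancel; the commuting (index-disjoint) pairs give grade-4 terms 2*c*c'*(blade product), which cancel blade by blade — e1234: 17280/6889 - 17280/6889 = 0; e1236: 27648/6889 - 27648/6889 = 0; e1246: -13824/6889 + 13824/6889 = 0 — confirming B is simple. So B^2 = 16/25.
Answer: boost, certificate B^2 = 16/25. Check the certificate: B^2 = 16/25, and that sign is decisive whatever form B takes.


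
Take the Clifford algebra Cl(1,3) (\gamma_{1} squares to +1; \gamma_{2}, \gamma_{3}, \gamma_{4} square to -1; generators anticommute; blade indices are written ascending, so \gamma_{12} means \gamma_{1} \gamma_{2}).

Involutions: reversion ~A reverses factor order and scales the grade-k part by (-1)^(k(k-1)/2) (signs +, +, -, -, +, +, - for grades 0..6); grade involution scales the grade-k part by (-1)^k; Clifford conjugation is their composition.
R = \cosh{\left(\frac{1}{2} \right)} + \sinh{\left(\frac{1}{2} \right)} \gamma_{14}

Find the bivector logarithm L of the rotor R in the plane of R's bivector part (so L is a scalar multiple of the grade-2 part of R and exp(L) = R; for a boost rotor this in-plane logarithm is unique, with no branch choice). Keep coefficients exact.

The scalar part of R is \cosh{\left(\frac{1}{2} \right)}, so cosh pins the rapidity up to sign — the sign comes from the bivector part; dividing that part by sinh of the rapidity yields the plane, and the in-plane L = rapidity * plane is unique because the two sign choices cancel.
Concretely: cosh(rapidity) = \cosh{\left(\frac{1}{2} \right)} gives rapidity = ±\frac{1}{2}, and since rapidity/sinh(rapidity) is even the sign is immaterial: L = (rapidity/sinh(rapidity)) * <R>_2 = (\frac{1}{2 \sinh{\left(\frac{1}{2} \right)}}) * <R>_2.
Answer: \frac{1}{2} \gamma_{14}


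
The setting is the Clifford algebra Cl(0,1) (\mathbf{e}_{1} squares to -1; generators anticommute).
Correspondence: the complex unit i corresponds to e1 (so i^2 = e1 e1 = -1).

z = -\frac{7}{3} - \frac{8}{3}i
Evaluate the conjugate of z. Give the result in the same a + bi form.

In blades: z = -\frac{7}{3} - \frac{8}{3} e_{1}.
Conjugation here is Clifford conjugation: the scalar is fixed and the grade-1 and grade-2 blades all flip sign, giving -\frac{7}{3} + \frac{8}{3} e_{1}; translating back:
Answer: -\frac{7}{3} + \frac{8}{3}i


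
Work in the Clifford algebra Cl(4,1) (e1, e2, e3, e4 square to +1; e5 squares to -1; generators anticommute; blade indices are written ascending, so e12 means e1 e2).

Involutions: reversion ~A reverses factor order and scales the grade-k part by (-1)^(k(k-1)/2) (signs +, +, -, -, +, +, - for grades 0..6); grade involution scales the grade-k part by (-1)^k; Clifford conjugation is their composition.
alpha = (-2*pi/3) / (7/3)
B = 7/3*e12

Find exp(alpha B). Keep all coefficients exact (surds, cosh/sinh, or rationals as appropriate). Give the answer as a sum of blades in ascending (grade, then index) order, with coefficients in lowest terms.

B^2 = (7/3)^2*(e12)^2 = 49/9*(-1) = -49/9 (a basis 2-blade squares to minus the product of its generators' squares).
B^2 = -49/9 — B^2 < 0, so the exponential closes trigonometrically: l = 7/3, alpha*l = -2*pi/3, so exp(alpha B) = cos(-2*pi/3) + (sin(-2*pi/3)/(7/3))*B = -1/2 + (-3*sqrt(3)/14)*B.
Answer: -1/2 - sqrt(3)/2*e12


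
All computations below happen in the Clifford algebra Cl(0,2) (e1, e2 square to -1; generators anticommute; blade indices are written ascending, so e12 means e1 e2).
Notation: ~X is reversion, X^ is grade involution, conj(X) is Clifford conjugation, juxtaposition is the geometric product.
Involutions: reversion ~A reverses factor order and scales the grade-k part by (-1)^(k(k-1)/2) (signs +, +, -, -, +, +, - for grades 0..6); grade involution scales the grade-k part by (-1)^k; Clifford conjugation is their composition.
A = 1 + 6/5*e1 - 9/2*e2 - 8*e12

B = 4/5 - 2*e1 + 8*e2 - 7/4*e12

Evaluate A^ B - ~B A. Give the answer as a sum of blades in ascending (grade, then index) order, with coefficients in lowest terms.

first term: -258/5 + 10633/200*e1 + 51/2*e2 - 35/4*e12
second term: 266/5 - 11433/200*e1 - 19/2*e2 - 21/4*e12
Answer: -524/5 + 11033/100*e1 + 35*e2 - 7/2*e12


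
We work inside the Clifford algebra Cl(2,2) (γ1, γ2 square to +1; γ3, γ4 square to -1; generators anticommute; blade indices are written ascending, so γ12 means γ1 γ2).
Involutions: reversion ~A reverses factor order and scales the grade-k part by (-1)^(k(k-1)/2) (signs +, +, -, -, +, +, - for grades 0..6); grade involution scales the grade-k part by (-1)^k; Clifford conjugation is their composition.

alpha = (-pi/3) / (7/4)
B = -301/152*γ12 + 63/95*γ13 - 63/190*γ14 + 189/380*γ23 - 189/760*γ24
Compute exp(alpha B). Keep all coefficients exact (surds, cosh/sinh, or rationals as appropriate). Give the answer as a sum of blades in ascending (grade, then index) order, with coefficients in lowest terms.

B^2 term by term: the squares give (-301/152)^2*(γ12)^2 + (63/95)^2*(γ13)^2 + (-63/190)^2*(γ14)^2 + (189/380)^2*(γ23)^2 + (-189/760)^2*(γ24)^2 = 90601/23104*(-1) + 3969/9025*(+1) + 3969/36100*(+1) + 35721/144400*(+1) + 35721/577600*(+1) = -49/16 (each basis 2-blade squares to minus the product of its generators' squares); cross terms between blades sharing an index anticommute and cancel; the commuting (index-disjoint) pairs give grade-4 terms 2*c*c'*(blade product), which cancel blade by blade — γ1234: 11907/36100 - 11907/36100 = 0 — confirming B is simple. So B^2 = -49/16.
B^2 = -49/16 — a negative square means the series sums to a rotation: l = 7/4, alpha*l = -pi/3, so exp(alpha B) = cos(-pi/3) + (sin(-pi/3)/(7/4))*B = 1/2 + (-2*sqrt(3)/7)*B.
Answer: 1/2 + 43*sqrt(3)/76*γ12 - 18*sqrt(3)/95*γ13 + 9*sqrt(3)/95*γ14 - 27*sqrt(3)/190*γ23 + 27*sqrt(3)/380*γ24


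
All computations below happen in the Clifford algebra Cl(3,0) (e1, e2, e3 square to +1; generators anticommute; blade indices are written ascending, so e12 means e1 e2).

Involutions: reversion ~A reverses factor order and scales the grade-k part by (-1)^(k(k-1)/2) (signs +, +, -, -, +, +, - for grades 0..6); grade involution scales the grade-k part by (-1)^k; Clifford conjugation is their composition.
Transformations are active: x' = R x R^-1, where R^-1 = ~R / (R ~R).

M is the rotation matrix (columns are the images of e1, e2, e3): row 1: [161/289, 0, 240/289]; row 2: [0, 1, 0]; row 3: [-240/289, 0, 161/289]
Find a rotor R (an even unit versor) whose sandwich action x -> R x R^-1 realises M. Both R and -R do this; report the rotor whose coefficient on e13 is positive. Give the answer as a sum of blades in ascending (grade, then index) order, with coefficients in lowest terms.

Method: write R = a + b12*e12 + b13*e13 + b23*e23 with a^2 + b12^2 + b13^2 + b23^2 = 1 (so R^-1 = ~R). Expanding the columns R e_j ~R gives tr M = 4a^2 - 1 and, from the antisymmetric part, M21 - M12 = -4a*b12, M13 - M31 = 4a*b13, M32 - M23 = -4a*b23.
Here tr M = 611/289, so a^2 = (1 + tr M)/4 = 225/289 and a = ±15/17. Taking a = 15/17: M21 - M12 = 0, M13 - M31 = 480/289, M32 - M23 = 0, giving b12 = 0, b13 = 8/17, b23 = 0, i.e. R = 15/17 + 8/17*e13.
Its e13 coefficient is already positive.
Answer: 15/17 + 8/17*e13. Note: both R and -R realise this M (trace 611/289); the covering map identifies them, and the e13-coefficient sign is the tie-breaker.


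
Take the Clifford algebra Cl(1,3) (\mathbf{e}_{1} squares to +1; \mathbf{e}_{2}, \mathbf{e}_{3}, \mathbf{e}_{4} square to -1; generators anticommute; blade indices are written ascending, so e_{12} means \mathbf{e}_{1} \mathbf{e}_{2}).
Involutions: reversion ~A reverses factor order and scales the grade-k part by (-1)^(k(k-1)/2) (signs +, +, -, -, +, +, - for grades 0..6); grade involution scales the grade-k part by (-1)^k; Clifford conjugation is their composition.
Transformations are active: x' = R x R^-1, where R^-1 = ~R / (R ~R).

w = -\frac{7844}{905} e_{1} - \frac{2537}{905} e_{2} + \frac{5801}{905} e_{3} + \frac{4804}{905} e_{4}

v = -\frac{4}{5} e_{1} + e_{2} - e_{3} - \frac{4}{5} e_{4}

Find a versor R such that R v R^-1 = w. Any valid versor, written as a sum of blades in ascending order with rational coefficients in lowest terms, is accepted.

The midline construction: v and w both square to -2, so reflecting in their sum -\frac{8568}{905} e_{1} - \frac{1632}{905} e_{2} + \frac{4896}{905} e_{3} + \frac{816}{181} e_{4} exchanges them.
Answer: -\frac{8568}{905} e_{1} - \frac{1632}{905} e_{2} + \frac{4896}{905} e_{3} + \frac{816}{181} e_{4}
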